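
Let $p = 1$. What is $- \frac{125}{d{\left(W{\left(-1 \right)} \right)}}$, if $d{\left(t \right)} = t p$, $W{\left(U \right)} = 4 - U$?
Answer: $-25$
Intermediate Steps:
$d{\left(t \right)} = t$ ($d{\left(t \right)} = t 1 = t$)
$- \frac{125}{d{\left(W{\left(-1 \right)} \right)}} = - \frac{125}{4 - -1} = - \frac{125}{4 + 1} = - \frac{125}{5} = \left(-125\right) \frac{1}{5} = -25$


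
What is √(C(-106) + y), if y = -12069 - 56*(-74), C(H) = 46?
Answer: I*√7879 ≈ 88.764*I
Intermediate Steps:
y = -7925 (y = -12069 + 4144 = -7925)
√(C(-106) + y) = √(46 - 7925) = √(-7879) = I*√7879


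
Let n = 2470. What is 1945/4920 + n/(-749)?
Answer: -2139119/737016 ≈ -2.9024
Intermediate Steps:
1945/4920 + n/(-749) = 1945/4920 + 2470/(-749) = 1945*(1/4920) + 2470*(-1/749) = 389/984 - 2470/749 = -2139119/737016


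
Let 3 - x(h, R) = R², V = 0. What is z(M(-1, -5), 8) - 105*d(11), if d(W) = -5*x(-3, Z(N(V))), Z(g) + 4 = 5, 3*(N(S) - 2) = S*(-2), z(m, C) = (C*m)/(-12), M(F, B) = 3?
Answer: 1048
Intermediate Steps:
z(m, C) = -C*m/12 (z(m, C) = (C*m)*(-1/12) = -C*m/12)
N(S) = 2 - 2*S/3 (N(S) = 2 + (S*(-2))/3 = 2 + (-2*S)/3 = 2 - 2*S/3)
Z(g) = 1 (Z(g) = -4 + 5 = 1)
x(h, R) = 3 - R²
d(W) = -10 (d(W) = -5*(3 - 1*1²) = -5*(3 - 1*1) = -5*(3 - 1) = -5*2 = -10)
z(M(-1, -5), 8) - 105*d(11) = -1/12*8*3 - 105*(-10) = -2 + 1050 = 1048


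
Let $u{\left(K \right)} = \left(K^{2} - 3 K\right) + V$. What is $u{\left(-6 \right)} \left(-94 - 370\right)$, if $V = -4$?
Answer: $-23200$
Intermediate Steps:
$u{\left(K \right)} = -4 + K^{2} - 3 K$ ($u{\left(K \right)} = \left(K^{2} - 3 K\right) - 4 = -4 + K^{2} - 3 K$)
$u{\left(-6 \right)} \left(-94 - 370\right) = \left(-4 + \left(-6\right)^{2} - -18\right) \left(-94 - 370\right) = \left(-4 + 36 + 18\right) \left(-94 - 370\right) = 50 \left(-464\right) = -23200$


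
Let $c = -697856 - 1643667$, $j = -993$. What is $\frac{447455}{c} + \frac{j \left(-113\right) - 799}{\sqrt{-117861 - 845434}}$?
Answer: $- \frac{447455}{2341523} - \frac{22282 i \sqrt{963295}}{192659} \approx -0.1911 - 113.51 i$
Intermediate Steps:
$c = -2341523$
$\frac{447455}{c} + \frac{j \left(-113\right) - 799}{\sqrt{-117861 - 845434}} = \frac{447455}{-2341523} + \frac{\left(-993\right) \left(-113\right) - 799}{\sqrt{-117861 - 845434}} = 447455 \left(- \frac{1}{2341523}\right) + \frac{112209 - 799}{\sqrt{-963295}} = - \frac{447455}{2341523} + \frac{111410}{i \sqrt{963295}} = - \frac{447455}{2341523} + 111410 \left(- \frac{i \sqrt{963295}}{963295}\right) = - \frac{447455}{2341523} - \frac{22282 i \sqrt{963295}}{192659}$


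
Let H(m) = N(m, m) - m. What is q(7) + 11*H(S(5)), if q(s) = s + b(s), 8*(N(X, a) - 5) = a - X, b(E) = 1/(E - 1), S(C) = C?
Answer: 43/6 ≈ 7.1667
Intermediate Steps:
b(E) = 1/(-1 + E)
N(X, a) = 5 - X/8 + a/8 (N(X, a) = 5 + (a - X)/8 = 5 + (-X/8 + a/8) = 5 - X/8 + a/8)
H(m) = 5 - m (H(m) = (5 - m/8 + m/8) - m = 5 - m)
q(s) = s + 1/(-1 + s)
q(7) + 11*H(S(5)) = (1 + 7*(-1 + 7))/(-1 + 7) + 11*(5 - 1*5) = (1 + 7*6)/6 + 11*(5 - 5) = (1 + 42)/6 + 11*0 = (⅙)*43 + 0 = 43/6 + 0 = 43/6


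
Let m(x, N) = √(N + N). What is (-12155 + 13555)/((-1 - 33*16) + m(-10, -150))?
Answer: -740600/280141 - 14000*I*√3/280141 ≈ -2.6437 - 0.086559*I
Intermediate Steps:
m(x, N) = √2*√N (m(x, N) = √(2*N) = √2*√N)
(-12155 + 13555)/((-1 - 33*16) + m(-10, -150)) = (-12155 + 13555)/((-1 - 33*16) + √2*√(-150)) = 1400/((-1 - 528) + √2*(5*I*√6)) = 1400/(-529 + 10*I*√3)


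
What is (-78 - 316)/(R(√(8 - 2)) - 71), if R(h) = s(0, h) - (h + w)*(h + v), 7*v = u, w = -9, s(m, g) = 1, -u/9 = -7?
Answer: -394/5 ≈ -78.800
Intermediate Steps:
u = 63 (u = -9*(-7) = 63)
v = 9 (v = (⅐)*63 = 9)
R(h) = 1 - (-9 + h)*(9 + h) (R(h) = 1 - (h - 9)*(h + 9) = 1 - (-9 + h)*(9 + h))
(-78 - 316)/(R(√(8 - 2)) - 71) = (-78 - 316)/((82 - (√(8 - 2))²) - 71) = -394/((82 - (√6)²) - 71) = -394/((82 - 1*6) - 71) = -394/((82 - 6) - 71) = -394/(76 - 71) = -394/5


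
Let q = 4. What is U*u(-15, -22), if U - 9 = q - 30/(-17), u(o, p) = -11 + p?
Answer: -8283/17 ≈ -487.24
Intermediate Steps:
U = 251/17 (U = 9 + (4 - 30/(-17)) = 9 + (4 - 30*(-1/17)) = 9 + (4 + 30/17) = 9 + 98/17 = 251/17 ≈ 14.765)
U*u(-15, -22) = 251*(-11 - 22)/17 = (251/17)*(-33) = -8283/17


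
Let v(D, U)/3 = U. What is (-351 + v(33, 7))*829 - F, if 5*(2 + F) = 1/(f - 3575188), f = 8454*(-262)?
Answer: -7919979626239/28950680 ≈ -2.7357e+5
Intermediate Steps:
f = -2214948
v(D, U) = 3*U
F = -57901361/28950680 (F = -2 + 1/(5*(-2214948 - 3575188)) = -2 + (⅕)/(-5790136) = -2 + (⅕)*(-1/5790136) = -2 - 1/28950680 = -57901361/28950680 ≈ -2.0000)
(-351 + v(33, 7))*829 - F = (-351 + 3*7)*829 - 1*(-57901361/28950680) = (-351 + 21)*829 + 57901361/28950680 = -330*829 + 57901361/28950680 = -273570 + 57901361/28950680 = -7919979626239/28950680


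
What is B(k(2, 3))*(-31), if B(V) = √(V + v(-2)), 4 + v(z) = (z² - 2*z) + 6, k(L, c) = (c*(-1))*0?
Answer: -31*√10 ≈ -98.031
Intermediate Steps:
k(L, c) = 0 (k(L, c) = -c*0 = 0)
v(z) = 2 + z² - 2*z (v(z) = -4 + ((z² - 2*z) + 6) = -4 + (6 + z² - 2*z) = 2 + z² - 2*z)
B(V) = √(10 + V) (B(V) = √(V + (2 + (-2)² - 2*(-2))) = √(V + (2 + 4 + 4)) = √(V + 10) = √(10 + V))
B(k(2, 3))*(-31) = √(10 + 0)*(-31) = √10*(-31) = -31*√10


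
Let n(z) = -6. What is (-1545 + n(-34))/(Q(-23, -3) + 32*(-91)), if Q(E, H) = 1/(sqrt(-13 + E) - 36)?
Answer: 6016049820/11295228673 - 9306*I/11295228673 ≈ 0.53262 - 8.2389e-7*I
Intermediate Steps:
Q(E, H) = 1/(-36 + sqrt(-13 + E))
(-1545 + n(-34))/(Q(-23, -3) + 32*(-91)) = (-1545 - 6)/(1/(-36 + sqrt(-13 - 23)) + 32*(-91)) = -1551/(1/(-36 + sqrt(-36)) - 2912) = -1551/(1/(-36 + 6*I) - 2912) = -1551/((-36 - 6*I)/1332 - 2912) = -1551/(-2912 + (-36 - 6*I)/1332)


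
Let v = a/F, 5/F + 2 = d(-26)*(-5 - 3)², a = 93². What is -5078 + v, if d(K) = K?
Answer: -14434624/5 ≈ -2.8869e+6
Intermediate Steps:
a = 8649
F = -5/1666 (F = 5/(-2 - 26*(-5 - 3)²) = 5/(-2 - 26*(-8)²) = 5/(-2 - 26*64) = 5/(-2 - 1664) = 5/(-1666) = 5*(-1/1666) = -5/1666 ≈ -0.0030012)
v = -14409234/5 (v = 8649/(-5/1666) = 8649*(-1666/5) = -14409234/5 ≈ -2.8818e+6)
-5078 + v = -5078 - 14409234/5 = -14434624/5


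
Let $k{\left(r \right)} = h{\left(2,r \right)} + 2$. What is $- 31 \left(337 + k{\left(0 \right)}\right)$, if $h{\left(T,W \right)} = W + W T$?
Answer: $-10509$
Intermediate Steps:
$h{\left(T,W \right)} = W + T W$
$k{\left(r \right)} = 2 + 3 r$ ($k{\left(r \right)} = r \left(1 + 2\right) + 2 = r 3 + 2 = 3 r + 2 = 2 + 3 r$)
$- 31 \left(337 + k{\left(0 \right)}\right) = - 31 \left(337 + \left(2 + 3 \cdot 0\right)\right) = - 31 \left(337 + \left(2 + 0\right)\right) = - 31 \left(337 + 2\right) = \left(-31\right) 339 = -10509$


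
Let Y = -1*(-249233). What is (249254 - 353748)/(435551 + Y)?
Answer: -52247/342392 ≈ -0.15259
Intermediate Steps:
Y = 249233
(249254 - 353748)/(435551 + Y) = (249254 - 353748)/(435551 + 249233) = -104494/684784 = -104494*1/684784 = -52247/342392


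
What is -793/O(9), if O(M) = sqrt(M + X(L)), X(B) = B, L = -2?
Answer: -793*sqrt(7)/7 ≈ -299.73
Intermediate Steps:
O(M) = sqrt(-2 + M) (O(M) = sqrt(M - 2) = sqrt(-2 + M))
-793/O(9) = -793/sqrt(-2 + 9) = -793*sqrt(7)/7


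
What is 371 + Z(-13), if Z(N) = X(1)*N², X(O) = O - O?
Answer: 371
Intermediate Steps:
X(O) = 0
Z(N) = 0 (Z(N) = 0*N² = 0)
371 + Z(-13) = 371 + 0 = 371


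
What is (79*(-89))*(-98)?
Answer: 689038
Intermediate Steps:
(79*(-89))*(-98) = -7031*(-98) = 689038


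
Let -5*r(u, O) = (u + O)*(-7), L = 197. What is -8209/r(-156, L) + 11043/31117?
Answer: -1274027924/8930579 ≈ -142.66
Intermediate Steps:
r(u, O) = 7*O/5 + 7*u/5 (r(u, O) = -(u + O)*(-7)/5 = -(O + u)*(-7)/5 = -(-7*O - 7*u)/5 = 7*O/5 + 7*u/5)
-8209/r(-156, L) + 11043/31117 = -8209/((7/5)*197 + (7/5)*(-156)) + 11043/31117 = -8209/(1379/5 - 1092/5) + 11043*(1/31117) = -8209/287/5 + 11043/31117 = -8209*5/287 + 11043/31117 = -41045/287 + 11043/31117 = -1274027924/8930579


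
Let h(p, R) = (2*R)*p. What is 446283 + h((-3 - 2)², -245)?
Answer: 434033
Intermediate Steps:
h(p, R) = 2*R*p
446283 + h((-3 - 2)², -245) = 446283 + 2*(-245)*(-3 - 2)² = 446283 + 2*(-245)*(-5)² = 446283 + 2*(-245)*25 = 446283 - 12250 = 434033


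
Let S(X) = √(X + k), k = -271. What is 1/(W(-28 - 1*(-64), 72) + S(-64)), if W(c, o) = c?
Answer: 36/1631 - I*√335/1631 ≈ 0.022072 - 0.011222*I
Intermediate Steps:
S(X) = √(-271 + X) (S(X) = √(X - 271) = √(-271 + X))
1/(W(-28 - 1*(-64), 72) + S(-64)) = 1/((-28 - 1*(-64)) + √(-271 - 64)) = 1/((-28 + 64) + √(-335)) = 1/(36 + I*√335)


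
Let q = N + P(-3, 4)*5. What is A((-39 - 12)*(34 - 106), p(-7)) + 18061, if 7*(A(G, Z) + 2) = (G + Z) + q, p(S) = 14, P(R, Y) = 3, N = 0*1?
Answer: 130114/7 ≈ 18588.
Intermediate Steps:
N = 0
q = 15 (q = 0 + 3*5 = 0 + 15 = 15)
A(G, Z) = ⅐ + G/7 + Z/7 (A(G, Z) = -2 + ((G + Z) + 15)/7 = -2 + (15 + G + Z)/7 = -2 + (15/7 + G/7 + Z/7) = ⅐ + G/7 + Z/7)
A((-39 - 12)*(34 - 106), p(-7)) + 18061 = (⅐ + ((-39 - 12)*(34 - 106))/7 + (⅐)*14) + 18061 = (⅐ + (-51*(-72))/7 + 2) + 18061 = (⅐ + (⅐)*3672 + 2) + 18061 = (⅐ + 3672/7 + 2) + 18061 = 3687/7 + 18061 = 130114/7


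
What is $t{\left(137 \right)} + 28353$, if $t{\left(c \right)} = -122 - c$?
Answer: $28094$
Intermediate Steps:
$t{\left(137 \right)} + 28353 = \left(-122 - 137\right) + 28353 = -259 + 28353 = 28094$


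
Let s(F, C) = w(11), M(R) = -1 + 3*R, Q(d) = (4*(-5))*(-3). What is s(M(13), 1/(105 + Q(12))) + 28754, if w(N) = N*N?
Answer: 28875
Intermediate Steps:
w(N) = N**2
Q(d) = 60 (Q(d) = -20*(-3) = 60)
s(F, C) = 121 (s(F, C) = 11**2 = 121)
s(M(13), 1/(105 + Q(12))) + 28754 = 121 + 28754 = 28875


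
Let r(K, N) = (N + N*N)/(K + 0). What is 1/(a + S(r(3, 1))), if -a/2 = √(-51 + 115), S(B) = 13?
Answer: -⅓ ≈ -0.33333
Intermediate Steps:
r(K, N) = (N + N²)/K
a = -16 (a = -2*√(-51 + 115) = -2*√64 = -2*8 = -16)
1/(a + S(r(3, 1))) = 1/(-16 + 13) = 1/(-3) = -⅓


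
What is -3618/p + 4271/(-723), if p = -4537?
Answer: -16761713/3280251 ≈ -5.1099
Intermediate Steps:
-3618/p + 4271/(-723) = -3618/(-4537) + 4271/(-723) = -3618*(-1/4537) + 4271*(-1/723) = 3618/4537 - 4271/723 = -16761713/3280251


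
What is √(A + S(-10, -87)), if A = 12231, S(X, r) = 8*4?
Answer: √12263 ≈ 110.74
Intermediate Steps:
S(X, r) = 32
√(A + S(-10, -87)) = √(12231 + 32) = √12263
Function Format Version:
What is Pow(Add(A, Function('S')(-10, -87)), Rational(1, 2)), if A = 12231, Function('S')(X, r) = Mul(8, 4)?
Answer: Pow(12263, Rational(1, 2)) ≈ 110.74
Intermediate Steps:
Function('S')(X, r) = 32
Pow(Add(A, Function('S')(-10, -87)), Rational(1, 2)) = Pow(Add(12231, 32), Rational(1, 2)) = Pow(12263, Rational(1, 2))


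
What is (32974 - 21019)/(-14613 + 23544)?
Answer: 3985/2977 ≈ 1.3386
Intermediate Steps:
(32974 - 21019)/(-14613 + 23544) = 11955/8931 = 11955*(1/8931) = 3985/2977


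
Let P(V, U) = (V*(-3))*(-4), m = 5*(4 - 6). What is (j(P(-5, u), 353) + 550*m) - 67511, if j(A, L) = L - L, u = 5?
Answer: -73011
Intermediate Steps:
m = -10 (m = 5*(-2) = -10)
P(V, U) = 12*V (P(V, U) = -3*V*(-4) = 12*V)
j(A, L) = 0
(j(P(-5, u), 353) + 550*m) - 67511 = (0 + 550*(-10)) - 67511 = (0 - 5500) - 67511 = -5500 - 67511 = -73011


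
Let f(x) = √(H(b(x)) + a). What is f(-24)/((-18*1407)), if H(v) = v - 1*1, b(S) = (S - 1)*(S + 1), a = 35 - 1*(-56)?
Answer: -√665/25326 ≈ -0.0010182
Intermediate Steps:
a = 91 (a = 35 + 56 = 91)
b(S) = (1 + S)*(-1 + S) (b(S) = (-1 + S)*(1 + S) = (1 + S)*(-1 + S))
H(v) = -1 + v (H(v) = v - 1 = -1 + v)
f(x) = √(89 + x²) (f(x) = √((-1 + (-1 + x²)) + 91) = √((-2 + x²) + 91) = √(89 + x²))
f(-24)/((-18*1407)) = √(89 + (-24)²)/((-18*1407)) = √(89 + 576)/(-25326) = √665*(-1/25326) = -√665/25326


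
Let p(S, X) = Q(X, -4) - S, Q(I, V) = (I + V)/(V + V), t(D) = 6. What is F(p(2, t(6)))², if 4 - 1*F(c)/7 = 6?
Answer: 196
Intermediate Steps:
Q(I, V) = (I + V)/(2*V) (Q(I, V) = (I + V)/((2*V)) = (I + V)*(1/(2*V)) = (I + V)/(2*V))
p(S, X) = ½ - S - X/8 (p(S, X) = (½)*(X - 4)/(-4) - S = (½)*(-¼)*(-4 + X) - S = (½ - X/8) - S = ½ - S - X/8)
F(c) = -14 (F(c) = 28 - 7*6 = 28 - 42 = -14)
F(p(2, t(6)))² = (-14)² = 196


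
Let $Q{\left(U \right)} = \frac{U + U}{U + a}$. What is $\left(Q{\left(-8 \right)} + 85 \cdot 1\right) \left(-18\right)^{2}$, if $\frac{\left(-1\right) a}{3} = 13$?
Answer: $\frac{1299564}{47} \approx 27650.0$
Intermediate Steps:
$a = -39$ ($a = \left(-3\right) 13 = -39$)
$Q{\left(U \right)} = \frac{2 U}{-39 + U}$ ($Q{\left(U \right)} = \frac{U + U}{U - 39} = \frac{2 U}{-39 + U}$)
$\left(Q{\left(-8 \right)} + 85 \cdot 1\right) \left(-18\right)^{2} = \left(2 \left(-8\right) \frac{1}{-39 - 8} + 85 \cdot 1\right) \left(-18\right)^{2} = \left(2 \left(-8\right) \frac{1}{-47} + 85\right) 324 = \left(2 \left(-8\right) \left(- \frac{1}{47}\right) + 85\right) 324 = \left(\frac{16}{47} + 85\right) 324 = \frac{4011}{47} \cdot 324 = \frac{1299564}{47}$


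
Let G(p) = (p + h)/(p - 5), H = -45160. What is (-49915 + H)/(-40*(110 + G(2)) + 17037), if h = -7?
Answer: -285225/37711 ≈ -7.5634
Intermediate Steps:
G(p) = (-7 + p)/(-5 + p) (G(p) = (p - 7)/(p - 5) = (-7 + p)/(-5 + p))
(-49915 + H)/(-40*(110 + G(2)) + 17037) = (-49915 - 45160)/(-40*(110 + (-7 + 2)/(-5 + 2)) + 17037) = -95075/(-40*(110 - 5/(-3)) + 17037) = -95075/(-40*(110 - 1/3*(-5)) + 17037) = -95075/(-40*(110 + 5/3) + 17037) = -95075/(-40*335/3 + 17037) = -95075/(-13400/3 + 17037) = -95075/37711/3 = -95075*3/37711 = -285225/37711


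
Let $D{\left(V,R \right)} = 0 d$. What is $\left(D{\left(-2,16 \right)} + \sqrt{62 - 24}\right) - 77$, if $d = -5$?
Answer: $-77 + \sqrt{38} \approx -70.836$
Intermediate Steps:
$D{\left(V,R \right)} = 0$ ($D{\left(V,R \right)} = 0 \left(-5\right) = 0$)
$\left(D{\left(-2,16 \right)} + \sqrt{62 - 24}\right) - 77 = \left(0 + \sqrt{62 - 24}\right) - 77 = \left(0 + \sqrt{38}\right) - 77 = \sqrt{38} - 77 = -77 + \sqrt{38}$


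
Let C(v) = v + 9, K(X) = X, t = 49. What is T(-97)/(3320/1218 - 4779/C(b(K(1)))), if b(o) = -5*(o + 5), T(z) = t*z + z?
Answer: -2953650/140251 ≈ -21.060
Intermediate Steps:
T(z) = 50*z (T(z) = 49*z + z = 50*z)
b(o) = -25 - 5*o (b(o) = -5*(5 + o) = -25 - 5*o)
C(v) = 9 + v
T(-97)/(3320/1218 - 4779/C(b(K(1)))) = (50*(-97))/(3320/1218 - 4779/(9 + (-25 - 5*1))) = -4850/(3320*(1/1218) - 4779/(9 + (-25 - 5))) = -4850/(1660/609 - 4779/(9 - 30)) = -4850/(1660/609 - 4779/(-21)) = -4850/(1660/609 - 4779*(-1/21)) = -4850/(1660/609 + 1593/7) = -4850/140251/609 = -4850*609/140251 = -2953650/140251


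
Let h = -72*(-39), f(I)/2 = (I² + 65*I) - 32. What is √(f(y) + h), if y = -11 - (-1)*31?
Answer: 32*√6 ≈ 78.384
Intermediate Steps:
y = 20 (y = -11 - 1*(-31) = -11 + 31 = 20)
f(I) = -64 + 2*I² + 130*I (f(I) = 2*((I² + 65*I) - 32) = 2*(-32 + I² + 65*I) = -64 + 2*I² + 130*I)
h = 2808
√(f(y) + h) = √((-64 + 2*20² + 130*20) + 2808) = √((-64 + 2*400 + 2600) + 2808) = √((-64 + 800 + 2600) + 2808) = √(3336 + 2808) = √6144 = 32*√6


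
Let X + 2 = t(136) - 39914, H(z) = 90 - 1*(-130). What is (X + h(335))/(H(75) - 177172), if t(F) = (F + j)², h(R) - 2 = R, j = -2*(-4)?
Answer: 6281/58984 ≈ 0.10649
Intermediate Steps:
j = 8
h(R) = 2 + R
t(F) = (8 + F)² (t(F) = (F + 8)² = (8 + F)²)
H(z) = 220 (H(z) = 90 + 130 = 220)
X = -19180 (X = -2 + ((8 + 136)² - 39914) = -2 + (144² - 39914) = -2 + (20736 - 39914) = -2 - 19178 = -19180)
(X + h(335))/(H(75) - 177172) = (-19180 + (2 + 335))/(220 - 177172) = (-19180 + 337)/(-176952) = -18843*(-1/176952) = 6281/58984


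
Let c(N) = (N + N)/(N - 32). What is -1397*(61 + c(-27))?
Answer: -5103241/59 ≈ -86496.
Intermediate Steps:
c(N) = 2*N/(-32 + N) (c(N) = (2*N)/(-32 + N) = 2*N/(-32 + N))
-1397*(61 + c(-27)) = -1397*(61 + 2*(-27)/(-32 - 27)) = -1397*(61 + 2*(-27)/(-59)) = -1397*(61 + 2*(-27)*(-1/59)) = -1397*(61 + 54/59) = -1397*3653/59 = -5103241/59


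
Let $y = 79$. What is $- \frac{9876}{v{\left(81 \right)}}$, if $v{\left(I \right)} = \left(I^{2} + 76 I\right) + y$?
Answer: $- \frac{2469}{3199} \approx -0.7718$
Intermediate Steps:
$v{\left(I \right)} = 79 + I^{2} + 76 I$ ($v{\left(I \right)} = \left(I^{2} + 76 I\right) + 79 = 79 + I^{2} + 76 I$)
$- \frac{9876}{v{\left(81 \right)}} = - \frac{9876}{79 + 81^{2} + 76 \cdot 81} = - \frac{9876}{79 + 6561 + 6156} = - \frac{9876}{12796} = \left(-9876\right) \frac{1}{12796} = - \frac{2469}{3199}$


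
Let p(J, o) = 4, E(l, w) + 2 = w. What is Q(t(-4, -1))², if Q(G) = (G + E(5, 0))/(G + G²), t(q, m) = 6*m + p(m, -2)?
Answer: 4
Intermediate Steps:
E(l, w) = -2 + w
t(q, m) = 4 + 6*m (t(q, m) = 6*m + 4 = 4 + 6*m)
Q(G) = (-2 + G)/(G + G²) (Q(G) = (G + (-2 + 0))/(G + G²) = (G - 2)/(G + G²) = (-2 + G)/(G + G²))
Q(t(-4, -1))² = ((-2 + (4 + 6*(-1)))/((4 + 6*(-1))*(1 + (4 + 6*(-1)))))² = ((-2 + (4 - 6))/((4 - 6)*(1 + (4 - 6))))² = ((-2 - 2)/((-2)*(1 - 2)))² = (-½*(-4)/(-1))² = (-½*(-1)*(-4))² = (-2)² = 4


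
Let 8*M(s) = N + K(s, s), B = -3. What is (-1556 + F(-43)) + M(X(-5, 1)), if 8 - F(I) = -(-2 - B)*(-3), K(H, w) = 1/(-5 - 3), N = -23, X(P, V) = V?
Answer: -99449/64 ≈ -1553.9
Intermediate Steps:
K(H, w) = -1/8 (K(H, w) = 1/(-8) = -1/8)
M(s) = -185/64 (M(s) = (-23 - 1/8)/8 = (1/8)*(-185/8) = -185/64)
F(I) = 5 (F(I) = 8 - (-(-2 - 1*(-3)))*(-3) = 8 - (-(-2 + 3))*(-3) = 8 - (-1*1)*(-3) = 8 - (-1)*(-3) = 8 - 1*3 = 8 - 3 = 5)
(-1556 + F(-43)) + M(X(-5, 1)) = (-1556 + 5) - 185/64 = -1551 - 185/64 = -99449/64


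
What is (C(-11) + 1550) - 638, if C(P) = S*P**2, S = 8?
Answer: 1880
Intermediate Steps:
C(P) = 8*P**2
(C(-11) + 1550) - 638 = (8*(-11)**2 + 1550) - 638 = (8*121 + 1550) - 638 = (968 + 1550) - 638 = 2518 - 638 = 1880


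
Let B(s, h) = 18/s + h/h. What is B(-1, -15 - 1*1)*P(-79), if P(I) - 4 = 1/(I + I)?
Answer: -10727/158 ≈ -67.892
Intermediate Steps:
B(s, h) = 1 + 18/s (B(s, h) = 18/s + 1 = 1 + 18/s)
P(I) = 4 + 1/(2*I) (P(I) = 4 + 1/(I + I) = 4 + 1/(2*I))
B(-1, -15 - 1*1)*P(-79) = ((18 - 1)/(-1))*(4 + (½)/(-79)) = (-1*17)*(4 + (½)*(-1/79)) = -17*(4 - 1/158) = -17*631/158 = -10727/158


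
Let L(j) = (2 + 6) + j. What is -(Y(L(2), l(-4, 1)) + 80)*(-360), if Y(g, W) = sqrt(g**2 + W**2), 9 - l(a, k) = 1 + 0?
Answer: 28800 + 720*sqrt(41) ≈ 33410.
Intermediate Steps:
l(a, k) = 8 (l(a, k) = 9 - (1 + 0) = 9 - 1*1 = 9 - 1 = 8)
L(j) = 8 + j
Y(g, W) = sqrt(W**2 + g**2)
-(Y(L(2), l(-4, 1)) + 80)*(-360) = -(sqrt(8**2 + (8 + 2)**2) + 80)*(-360) = -(sqrt(64 + 10**2) + 80)*(-360) = -(sqrt(64 + 100) + 80)*(-360) = -(sqrt(164) + 80)*(-360) = -(2*sqrt(41) + 80)*(-360) = -(80 + 2*sqrt(41))*(-360) = -(-28800 - 720*sqrt(41)) = 28800 + 720*sqrt(41)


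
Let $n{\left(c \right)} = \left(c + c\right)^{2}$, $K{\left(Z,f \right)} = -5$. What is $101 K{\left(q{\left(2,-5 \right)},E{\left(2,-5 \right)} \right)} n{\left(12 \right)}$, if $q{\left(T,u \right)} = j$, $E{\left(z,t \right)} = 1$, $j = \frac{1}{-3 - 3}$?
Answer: $-290880$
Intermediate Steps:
$j = - \frac{1}{6}$ ($j = \frac{1}{-6} = - \frac{1}{6} \approx -0.16667$)
$q{\left(T,u \right)} = - \frac{1}{6}$
$n{\left(c \right)} = 4 c^{2}$ ($n{\left(c \right)} = \left(2 c\right)^{2} = 4 c^{2}$)
$101 K{\left(q{\left(2,-5 \right)},E{\left(2,-5 \right)} \right)} n{\left(12 \right)} = 101 \left(-5\right) 4 \cdot 12^{2} = - 505 \cdot 4 \cdot 144 = \left(-505\right) 576 = -290880$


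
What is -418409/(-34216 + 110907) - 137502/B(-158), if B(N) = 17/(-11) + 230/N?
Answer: 4581328970393/100005064 ≈ 45811.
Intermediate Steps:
B(N) = -17/11 + 230/N (B(N) = 17*(-1/11) + 230/N = -17/11 + 230/N)
-418409/(-34216 + 110907) - 137502/B(-158) = -418409/(-34216 + 110907) - 137502/(-17/11 + 230/(-158)) = -418409/76691 - 137502/(-17/11 + 230*(-1/158)) = -418409*1/76691 - 137502/(-17/11 - 115/79) = -418409/76691 - 137502/(-2608/869) = -418409/76691 - 137502*(-869/2608) = -418409/76691 + 59744619/1304 = 4581328970393/100005064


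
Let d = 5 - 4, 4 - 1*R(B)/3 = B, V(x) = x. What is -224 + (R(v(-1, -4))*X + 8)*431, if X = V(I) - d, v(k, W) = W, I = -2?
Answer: -27808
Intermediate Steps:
R(B) = 12 - 3*B
d = 1
X = -3 (X = -2 - 1*1 = -2 - 1 = -3)
-224 + (R(v(-1, -4))*X + 8)*431 = -224 + ((12 - 3*(-4))*(-3) + 8)*431 = -224 + ((12 + 12)*(-3) + 8)*431 = -224 + (24*(-3) + 8)*431 = -224 + (-72 + 8)*431 = -224 - 64*431 = -224 - 27584 = -27808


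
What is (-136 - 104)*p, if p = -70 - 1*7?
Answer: 18480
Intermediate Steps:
p = -77 (p = -70 - 7 = -77)
(-136 - 104)*p = (-136 - 104)*(-77) = -240*(-77) = 18480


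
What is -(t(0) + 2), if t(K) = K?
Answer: -2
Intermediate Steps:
-(t(0) + 2) = -(0 + 2) = -1*2 = -2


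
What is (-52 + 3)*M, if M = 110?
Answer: -5390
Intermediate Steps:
(-52 + 3)*M = (-52 + 3)*110 = -49*110 = -5390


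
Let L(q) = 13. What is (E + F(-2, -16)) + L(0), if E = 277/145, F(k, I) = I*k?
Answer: 6802/145 ≈ 46.910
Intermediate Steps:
E = 277/145 (E = 277*(1/145) = 277/145 ≈ 1.9103)
(E + F(-2, -16)) + L(0) = (277/145 - 16*(-2)) + 13 = (277/145 + 32) + 13 = 4917/145 + 13 = 6802/145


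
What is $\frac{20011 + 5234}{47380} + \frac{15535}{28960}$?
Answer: $\frac{14671435}{13721248} \approx 1.0693$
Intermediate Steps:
$\frac{20011 + 5234}{47380} + \frac{15535}{28960} = 25245 \cdot \frac{1}{47380} + 15535 \cdot \frac{1}{28960} = \frac{5049}{9476} + \frac{3107}{5792} = \frac{14671435}{13721248}$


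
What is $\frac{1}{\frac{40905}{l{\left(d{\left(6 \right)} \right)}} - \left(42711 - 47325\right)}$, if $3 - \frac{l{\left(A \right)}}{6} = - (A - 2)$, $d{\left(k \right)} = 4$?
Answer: $\frac{2}{11955} \approx 0.00016729$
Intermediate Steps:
$l{\left(A \right)} = 6 + 6 A$ ($l{\left(A \right)} = 18 - 6 \left(- (A - 2)\right) = 18 - 6 \left(- (-2 + A)\right) = 18 - 6 \left(2 - A\right) = 18 + \left(-12 + 6 A\right) = 6 + 6 A$)
$\frac{1}{\frac{40905}{l{\left(d{\left(6 \right)} \right)}} - \left(42711 - 47325\right)} = \frac{1}{\frac{40905}{6 + 6 \cdot 4} - \left(42711 - 47325\right)} = \frac{1}{\frac{40905}{6 + 24} - \left(42711 - 47325\right)} = \frac{1}{\frac{40905}{30} - -4614} = \frac{1}{40905 \cdot \frac{1}{30} + 4614} = \frac{1}{\frac{2727}{2} + 4614} = \frac{1}{\frac{11955}{2}} = \frac{2}{11955}$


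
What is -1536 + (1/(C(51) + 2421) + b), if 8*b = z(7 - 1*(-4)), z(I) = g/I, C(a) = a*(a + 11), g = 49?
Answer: -754369289/491304 ≈ -1535.4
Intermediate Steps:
C(a) = a*(11 + a)
z(I) = 49/I
b = 49/88 (b = (49/(7 - 1*(-4)))/8 = (49/(7 + 4))/8 = (49/11)/8 = (49*(1/11))/8 = (⅛)*(49/11) = 49/88 ≈ 0.55682)
-1536 + (1/(C(51) + 2421) + b) = -1536 + (1/(51*(11 + 51) + 2421) + 49/88) = -1536 + (1/(51*62 + 2421) + 49/88) = -1536 + (1/(3162 + 2421) + 49/88) = -1536 + (1/5583 + 49/88) = -1536 + 273655/491304 = -754369289/491304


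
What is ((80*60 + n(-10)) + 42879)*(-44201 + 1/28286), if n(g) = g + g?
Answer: -59586593385615/28286 ≈ -2.1066e+9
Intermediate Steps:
n(g) = 2*g
((80*60 + n(-10)) + 42879)*(-44201 + 1/28286) = ((80*60 + 2*(-10)) + 42879)*(-44201 + 1/28286) = ((4800 - 20) + 42879)*(-44201 + 1/28286) = (4780 + 42879)*(-1250269485/28286) = 47659*(-1250269485/28286) = -59586593385615/28286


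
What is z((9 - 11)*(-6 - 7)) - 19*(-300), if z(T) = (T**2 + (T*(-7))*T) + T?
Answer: 1670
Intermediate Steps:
z(T) = T - 6*T**2 (z(T) = (T**2 + (-7*T)*T) + T = (T**2 - 7*T**2) + T = -6*T**2 + T = T - 6*T**2)
z((9 - 11)*(-6 - 7)) - 19*(-300) = ((9 - 11)*(-6 - 7))*(1 - 6*(9 - 11)*(-6 - 7)) - 19*(-300) = (-2*(-13))*(1 - (-12)*(-13)) + 5700 = 26*(1 - 6*26) + 5700 = 26*(1 - 156) + 5700 = 26*(-155) + 5700 = -4030 + 5700 = 1670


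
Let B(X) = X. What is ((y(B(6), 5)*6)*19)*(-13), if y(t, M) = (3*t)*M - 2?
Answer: -130416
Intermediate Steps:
y(t, M) = -2 + 3*M*t (y(t, M) = 3*M*t - 2 = -2 + 3*M*t)
((y(B(6), 5)*6)*19)*(-13) = (((-2 + 3*5*6)*6)*19)*(-13) = (((-2 + 90)*6)*19)*(-13) = ((88*6)*19)*(-13) = (528*19)*(-13) = 10032*(-13) = -130416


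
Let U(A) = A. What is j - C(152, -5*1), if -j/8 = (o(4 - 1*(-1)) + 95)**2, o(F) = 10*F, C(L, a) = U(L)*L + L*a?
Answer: -190544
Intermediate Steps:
C(L, a) = L**2 + L*a (C(L, a) = L*L + L*a = L**2 + L*a)
j = -168200 (j = -8*(10*(4 - 1*(-1)) + 95)**2 = -8*(10*(4 + 1) + 95)**2 = -8*(10*5 + 95)**2 = -8*(50 + 95)**2 = -8*145**2 = -8*21025 = -168200)
j - C(152, -5*1) = -168200 - 152*(152 - 5*1) = -168200 - 152*(152 - 5) = -168200 - 152*147 = -168200 - 1*22344 = -168200 - 22344 = -190544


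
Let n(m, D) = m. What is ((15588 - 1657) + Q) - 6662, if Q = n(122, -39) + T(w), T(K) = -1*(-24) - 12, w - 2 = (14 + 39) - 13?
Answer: 7403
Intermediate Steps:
w = 42 (w = 2 + ((14 + 39) - 13) = 2 + (53 - 13) = 2 + 40 = 42)
T(K) = 12 (T(K) = 24 - 12 = 12)
Q = 134 (Q = 122 + 12 = 134)
((15588 - 1657) + Q) - 6662 = ((15588 - 1657) + 134) - 6662 = (13931 + 134) - 6662 = 14065 - 6662 = 7403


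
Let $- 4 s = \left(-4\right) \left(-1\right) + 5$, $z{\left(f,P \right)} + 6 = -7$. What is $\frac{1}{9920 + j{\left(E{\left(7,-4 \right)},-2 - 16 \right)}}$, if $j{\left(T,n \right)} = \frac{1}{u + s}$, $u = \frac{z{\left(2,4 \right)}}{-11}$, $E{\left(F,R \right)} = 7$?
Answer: $\frac{47}{466196} \approx 0.00010082$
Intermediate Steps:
$z{\left(f,P \right)} = -13$ ($z{\left(f,P \right)} = -6 - 7 = -13$)
$u = \frac{13}{11}$ ($u = - \frac{13}{-11} = \left(-13\right) \left(- \frac{1}{11}\right) = \frac{13}{11} \approx 1.1818$)
$s = - \frac{9}{4}$ ($s = - \frac{\left(-4\right) \left(-1\right) + 5}{4} = - \frac{4 + 5}{4} = \left(- \frac{1}{4}\right) 9 = - \frac{9}{4} \approx -2.25$)
$j{\left(T,n \right)} = - \frac{44}{47}$ ($j{\left(T,n \right)} = \frac{1}{\frac{13}{11} - \frac{9}{4}} = \frac{1}{- \frac{47}{44}} = - \frac{44}{47}$)
$\frac{1}{9920 + j{\left(E{\left(7,-4 \right)},-2 - 16 \right)}} = \frac{1}{9920 - \frac{44}{47}} = \frac{1}{\frac{466196}{47}} = \frac{47}{466196}$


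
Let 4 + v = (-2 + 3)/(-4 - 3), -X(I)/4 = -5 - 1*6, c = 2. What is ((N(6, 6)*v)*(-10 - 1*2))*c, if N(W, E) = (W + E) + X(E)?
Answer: 5568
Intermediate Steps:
X(I) = 44 (X(I) = -4*(-5 - 1*6) = -4*(-5 - 6) = -4*(-11) = 44)
N(W, E) = 44 + E + W (N(W, E) = (W + E) + 44 = (E + W) + 44 = 44 + E + W)
v = -29/7 (v = -4 + (-2 + 3)/(-4 - 3) = -4 + 1/(-7) = -4 + 1*(-⅐) = -4 - ⅐ = -29/7 ≈ -4.1429)
((N(6, 6)*v)*(-10 - 1*2))*c = (((44 + 6 + 6)*(-29/7))*(-10 - 1*2))*2 = ((56*(-29/7))*(-10 - 2))*2 = -232*(-12)*2 = 2784*2 = 5568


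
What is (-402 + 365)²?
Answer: 1369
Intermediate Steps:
(-402 + 365)² = (-37)² = 1369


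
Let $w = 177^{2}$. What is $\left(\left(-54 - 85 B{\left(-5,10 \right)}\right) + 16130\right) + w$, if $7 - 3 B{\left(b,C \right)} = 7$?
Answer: $47405$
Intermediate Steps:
$B{\left(b,C \right)} = 0$ ($B{\left(b,C \right)} = \frac{7}{3} - \frac{7}{3} = 0$)
$w = 31329$
$\left(\left(-54 - 85 B{\left(-5,10 \right)}\right) + 16130\right) + w = \left(\left(-54 - 0\right) + 16130\right) + 31329 = \left(\left(-54 + 0\right) + 16130\right) + 31329 = \left(-54 + 16130\right) + 31329 = 16076 + 31329 = 47405$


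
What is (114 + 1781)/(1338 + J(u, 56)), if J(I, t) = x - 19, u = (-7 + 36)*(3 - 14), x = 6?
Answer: 379/265 ≈ 1.4302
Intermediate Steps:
u = -319 (u = 29*(-11) = -319)
J(I, t) = -13 (J(I, t) = 6 - 19 = -13)
(114 + 1781)/(1338 + J(u, 56)) = (114 + 1781)/(1338 - 13) = 1895/1325 = 1895*(1/1325) = 379/265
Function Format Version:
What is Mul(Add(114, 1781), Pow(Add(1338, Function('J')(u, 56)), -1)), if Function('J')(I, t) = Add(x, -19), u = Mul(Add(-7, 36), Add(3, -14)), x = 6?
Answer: Rational(379, 265) ≈ 1.4302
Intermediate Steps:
u = -319 (u = Mul(29, -11) = -319)
Function('J')(I, t) = -13 (Function('J')(I, t) = Add(6, -19) = -13)
Mul(Add(114, 1781), Pow(Add(1338, Function('J')(u, 56)), -1)) = Mul(Add(114, 1781), Pow(Add(1338, -13), -1)) = Mul(1895, Pow(1325, -1)) = Mul(1895, Rational(1, 1325)) = Rational(379, 265)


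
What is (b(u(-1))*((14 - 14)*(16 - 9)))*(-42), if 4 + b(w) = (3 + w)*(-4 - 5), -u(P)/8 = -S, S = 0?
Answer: 0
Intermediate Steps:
u(P) = 0 (u(P) = -(-8)*0 = -8*0 = 0)
b(w) = -31 - 9*w (b(w) = -4 + (3 + w)*(-4 - 5) = -4 + (3 + w)*(-9) = -4 + (-27 - 9*w) = -31 - 9*w)
(b(u(-1))*((14 - 14)*(16 - 9)))*(-42) = ((-31 - 9*0)*((14 - 14)*(16 - 9)))*(-42) = ((-31 + 0)*(0*7))*(-42) = -31*0*(-42) = 0*(-42) = 0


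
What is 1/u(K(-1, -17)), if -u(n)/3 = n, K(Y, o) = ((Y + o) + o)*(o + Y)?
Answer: -1/1890 ≈ -0.00052910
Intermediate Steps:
K(Y, o) = (Y + o)*(Y + 2*o) (K(Y, o) = (Y + 2*o)*(Y + o) = (Y + o)*(Y + 2*o))
u(n) = -3*n
1/u(K(-1, -17)) = 1/(-3*((-1)² + 2*(-17)² + 3*(-1)*(-17))) = 1/(-3*(1 + 2*289 + 51)) = 1/(-3*(1 + 578 + 51)) = 1/(-3*630) = 1/(-1890) = -1/1890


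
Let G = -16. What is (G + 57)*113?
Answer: 4633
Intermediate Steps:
(G + 57)*113 = (-16 + 57)*113 = 41*113 = 4633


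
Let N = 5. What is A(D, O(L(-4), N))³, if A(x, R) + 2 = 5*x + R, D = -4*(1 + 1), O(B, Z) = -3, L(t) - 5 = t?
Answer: -91125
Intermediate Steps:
L(t) = 5 + t
D = -8 (D = -4*2 = -8)
A(x, R) = -2 + R + 5*x (A(x, R) = -2 + (5*x + R) = -2 + (R + 5*x) = -2 + R + 5*x)
A(D, O(L(-4), N))³ = (-2 - 3 + 5*(-8))³ = (-2 - 3 - 40)³ = (-45)³ = -91125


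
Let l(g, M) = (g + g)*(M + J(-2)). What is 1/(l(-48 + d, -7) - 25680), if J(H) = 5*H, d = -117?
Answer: -1/20070 ≈ -4.9826e-5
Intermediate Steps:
l(g, M) = 2*g*(-10 + M) (l(g, M) = (g + g)*(M + 5*(-2)) = (2*g)*(M - 10) = (2*g)*(-10 + M) = 2*g*(-10 + M))
1/(l(-48 + d, -7) - 25680) = 1/(2*(-48 - 117)*(-10 - 7) - 25680) = 1/(2*(-165)*(-17) - 25680) = 1/(5610 - 25680) = 1/(-20070) = -1/20070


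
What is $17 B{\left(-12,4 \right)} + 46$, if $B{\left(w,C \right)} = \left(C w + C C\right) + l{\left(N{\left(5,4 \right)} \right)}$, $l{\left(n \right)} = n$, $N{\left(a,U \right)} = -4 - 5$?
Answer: $-651$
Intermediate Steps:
$N{\left(a,U \right)} = -9$
$B{\left(w,C \right)} = -9 + C^{2} + C w$ ($B{\left(w,C \right)} = \left(C w + C C\right) - 9 = \left(C w + C^{2}\right) - 9 = \left(C^{2} + C w\right) - 9 = -9 + C^{2} + C w$)
$17 B{\left(-12,4 \right)} + 46 = 17 \left(-9 + 4^{2} + 4 \left(-12\right)\right) + 46 = 17 \left(-9 + 16 - 48\right) + 46 = 17 \left(-41\right) + 46 = -697 + 46 = -651$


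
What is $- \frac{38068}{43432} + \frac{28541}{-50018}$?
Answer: $- \frac{2207639}{1525549} \approx -1.4471$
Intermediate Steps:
$- \frac{38068}{43432} + \frac{28541}{-50018} = \left(-38068\right) \frac{1}{43432} + 28541 \left(- \frac{1}{50018}\right) = - \frac{9517}{10858} - \frac{28541}{50018} = - \frac{2207639}{1525549}$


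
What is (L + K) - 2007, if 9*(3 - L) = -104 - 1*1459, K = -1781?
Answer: -10834/3 ≈ -3611.3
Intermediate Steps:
L = 530/3 (L = 3 - (-104 - 1*1459)/9 = 3 - (-104 - 1459)/9 = 3 - ⅑*(-1563) = 3 + 521/3 = 530/3 ≈ 176.67)
(L + K) - 2007 = (530/3 - 1781) - 2007 = -4813/3 - 2007 = -10834/3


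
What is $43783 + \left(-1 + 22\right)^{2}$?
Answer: $44224$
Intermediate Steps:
$43783 + \left(-1 + 22\right)^{2} = 43783 + 21^{2} = 43783 + 441 = 44224$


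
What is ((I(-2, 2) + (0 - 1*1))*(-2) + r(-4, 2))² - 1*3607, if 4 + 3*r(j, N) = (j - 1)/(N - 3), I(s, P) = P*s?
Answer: -31502/9 ≈ -3500.2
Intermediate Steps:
r(j, N) = -4/3 + (-1 + j)/(3*(-3 + N)) (r(j, N) = -4/3 + ((j - 1)/(N - 3))/3 = -4/3 + ((-1 + j)/(-3 + N))/3 = -4/3 + (-1 + j)/(3*(-3 + N)))
((I(-2, 2) + (0 - 1*1))*(-2) + r(-4, 2))² - 1*3607 = ((2*(-2) + (0 - 1*1))*(-2) + (11 - 4 - 4*2)/(3*(-3 + 2)))² - 1*3607 = ((-4 + (0 - 1))*(-2) + (⅓)*(11 - 4 - 8)/(-1))² - 3607 = ((-4 - 1)*(-2) + (⅓)*(-1)*(-1))² - 3607 = (-5*(-2) + ⅓)² - 3607 = (10 + ⅓)² - 3607 = (31/3)² - 3607 = 961/9 - 3607 = -31502/9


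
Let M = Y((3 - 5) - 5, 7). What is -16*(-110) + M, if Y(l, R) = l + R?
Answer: 1760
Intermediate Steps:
Y(l, R) = R + l
M = 0 (M = 7 + ((3 - 5) - 5) = 7 + (-2 - 5) = 7 - 7 = 0)
-16*(-110) + M = -16*(-110) + 0 = 1760 + 0 = 1760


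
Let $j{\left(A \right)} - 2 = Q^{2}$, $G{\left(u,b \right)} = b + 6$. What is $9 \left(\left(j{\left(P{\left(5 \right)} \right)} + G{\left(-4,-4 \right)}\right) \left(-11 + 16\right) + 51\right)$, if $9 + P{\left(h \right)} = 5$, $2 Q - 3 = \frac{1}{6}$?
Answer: $\frac{12029}{16} \approx 751.81$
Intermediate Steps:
$G{\left(u,b \right)} = 6 + b$
$Q = \frac{19}{12}$ ($Q = \frac{3}{2} + \frac{1}{2 \cdot 6} = \frac{3}{2} + \frac{1}{2} \cdot \frac{1}{6} = \frac{3}{2} + \frac{1}{12} = \frac{19}{12} \approx 1.5833$)
$P{\left(h \right)} = -4$ ($P{\left(h \right)} = -9 + 5 = -4$)
$j{\left(A \right)} = \frac{649}{144}$ ($j{\left(A \right)} = 2 + \left(\frac{19}{12}\right)^{2} = 2 + \frac{361}{144} = \frac{649}{144}$)
$9 \left(\left(j{\left(P{\left(5 \right)} \right)} + G{\left(-4,-4 \right)}\right) \left(-11 + 16\right) + 51\right) = 9 \left(\left(\frac{649}{144} + \left(6 - 4\right)\right) \left(-11 + 16\right) + 51\right) = 9 \left(\left(\frac{649}{144} + 2\right) 5 + 51\right) = 9 \left(\frac{937}{144} \cdot 5 + 51\right) = 9 \left(\frac{4685}{144} + 51\right) = 9 \cdot \frac{12029}{144} = \frac{12029}{16}$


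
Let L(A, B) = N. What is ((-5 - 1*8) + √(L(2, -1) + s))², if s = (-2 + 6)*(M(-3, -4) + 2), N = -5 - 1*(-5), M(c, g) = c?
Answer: 165 - 52*I ≈ 165.0 - 52.0*I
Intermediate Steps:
N = 0 (N = -5 + 5 = 0)
L(A, B) = 0
s = -4 (s = (-2 + 6)*(-3 + 2) = 4*(-1) = -4)
((-5 - 1*8) + √(L(2, -1) + s))² = ((-5 - 1*8) + √(0 - 4))² = ((-5 - 8) + √(-4))² = (-13 + 2*I)²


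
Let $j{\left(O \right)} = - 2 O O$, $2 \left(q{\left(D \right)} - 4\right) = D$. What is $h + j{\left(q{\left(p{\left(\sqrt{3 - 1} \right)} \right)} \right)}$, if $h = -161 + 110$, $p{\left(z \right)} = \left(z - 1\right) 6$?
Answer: $-89 - 12 \sqrt{2} \approx -105.97$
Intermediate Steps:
$p{\left(z \right)} = -6 + 6 z$ ($p{\left(z \right)} = \left(-1 + z\right) 6 = -6 + 6 z$)
$q{\left(D \right)} = 4 + \frac{D}{2}$
$h = -51$
$j{\left(O \right)} = - 2 O^{2}$
$h + j{\left(q{\left(p{\left(\sqrt{3 - 1} \right)} \right)} \right)} = -51 - 2 \left(4 + \frac{-6 + 6 \sqrt{3 - 1}}{2}\right)^{2} = -51 - 2 \left(4 + \frac{-6 + 6 \sqrt{2}}{2}\right)^{2} = -51 - 2 \left(4 - \left(3 - 3 \sqrt{2}\right)\right)^{2} = -51 - 2 \left(1 + 3 \sqrt{2}\right)^{2}$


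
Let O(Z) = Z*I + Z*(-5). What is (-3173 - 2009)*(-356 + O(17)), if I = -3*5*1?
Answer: 3606672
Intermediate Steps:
I = -15 (I = -15*1 = -15)
O(Z) = -20*Z (O(Z) = Z*(-15) + Z*(-5) = -15*Z - 5*Z = -20*Z)
(-3173 - 2009)*(-356 + O(17)) = (-3173 - 2009)*(-356 - 20*17) = -5182*(-356 - 340) = -5182*(-696) = 3606672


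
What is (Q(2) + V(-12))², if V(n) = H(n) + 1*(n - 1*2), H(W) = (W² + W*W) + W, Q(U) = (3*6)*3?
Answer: 99856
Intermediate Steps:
Q(U) = 54 (Q(U) = 18*3 = 54)
H(W) = W + 2*W² (H(W) = (W² + W²) + W = 2*W² + W = W + 2*W²)
V(n) = -2 + n + n*(1 + 2*n) (V(n) = n*(1 + 2*n) + 1*(n - 1*2) = n*(1 + 2*n) + 1*(n - 2) = n*(1 + 2*n) + 1*(-2 + n) = n*(1 + 2*n) + (-2 + n) = -2 + n + n*(1 + 2*n))
(Q(2) + V(-12))² = (54 + (-2 + 2*(-12) + 2*(-12)²))² = (54 + (-2 - 24 + 2*144))² = (54 + (-2 - 24 + 288))² = (54 + 262)² = 316² = 99856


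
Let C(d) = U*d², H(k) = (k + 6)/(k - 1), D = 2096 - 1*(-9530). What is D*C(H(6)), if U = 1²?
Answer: 1674144/25 ≈ 66966.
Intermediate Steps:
U = 1
D = 11626 (D = 2096 + 9530 = 11626)
H(k) = (6 + k)/(-1 + k)
C(d) = d² (C(d) = 1*d² = d²)
D*C(H(6)) = 11626*((6 + 6)/(-1 + 6))² = 11626*(12/5)² = 11626*(144/25) = 1674144/25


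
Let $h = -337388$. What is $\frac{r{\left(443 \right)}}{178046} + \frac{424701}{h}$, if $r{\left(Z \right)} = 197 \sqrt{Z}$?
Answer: $- \frac{424701}{337388} + \frac{197 \sqrt{443}}{178046} \approx -1.2355$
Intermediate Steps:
$\frac{r{\left(443 \right)}}{178046} + \frac{424701}{h} = \frac{197 \sqrt{443}}{178046} + \frac{424701}{-337388} = 197 \sqrt{443} \cdot \frac{1}{178046} + 424701 \left(- \frac{1}{337388}\right) = \frac{197 \sqrt{443}}{178046} - \frac{424701}{337388} = - \frac{424701}{337388} + \frac{197 \sqrt{443}}{178046}$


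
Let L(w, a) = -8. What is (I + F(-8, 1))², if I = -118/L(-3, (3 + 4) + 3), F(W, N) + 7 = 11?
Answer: 5625/16 ≈ 351.56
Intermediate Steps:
F(W, N) = 4 (F(W, N) = -7 + 11 = 4)
I = 59/4 (I = -118/(-8) = -118*(-⅛) = 59/4 ≈ 14.750)
(I + F(-8, 1))² = (59/4 + 4)² = (75/4)² = 5625/16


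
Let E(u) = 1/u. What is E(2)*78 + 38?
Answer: 77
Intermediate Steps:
E(2)*78 + 38 = 78/2 + 38 = (½)*78 + 38 = 39 + 38 = 77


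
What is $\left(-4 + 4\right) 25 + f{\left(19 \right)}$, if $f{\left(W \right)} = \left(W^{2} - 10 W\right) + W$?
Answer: $190$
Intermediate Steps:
$f{\left(W \right)} = W^{2} - 9 W$
$\left(-4 + 4\right) 25 + f{\left(19 \right)} = \left(-4 + 4\right) 25 + 19 \left(-9 + 19\right) = 0 \cdot 25 + 19 \cdot 10 = 0 + 190 = 190$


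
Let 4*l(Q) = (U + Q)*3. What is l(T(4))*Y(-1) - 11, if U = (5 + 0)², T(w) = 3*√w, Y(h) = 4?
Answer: 82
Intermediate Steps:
U = 25 (U = 5² = 25)
l(Q) = 75/4 + 3*Q/4 (l(Q) = ((25 + Q)*3)/4 = (75 + 3*Q)/4 = 75/4 + 3*Q/4)
l(T(4))*Y(-1) - 11 = (75/4 + 3*(3*√4)/4)*4 - 11 = (75/4 + 3*(3*2)/4)*4 - 11 = (75/4 + (¾)*6)*4 - 11 = (75/4 + 9/2)*4 - 11 = (93/4)*4 - 11 = 93 - 11 = 82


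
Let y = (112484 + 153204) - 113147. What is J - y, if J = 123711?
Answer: -28830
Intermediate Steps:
y = 152541 (y = 265688 - 113147 = 152541)
J - y = 123711 - 1*152541 = 123711 - 152541 = -28830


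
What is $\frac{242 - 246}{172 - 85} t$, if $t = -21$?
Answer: $\frac{28}{29} \approx 0.96552$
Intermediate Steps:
$\frac{242 - 246}{172 - 85} t = \frac{242 - 246}{172 - 85} \left(-21\right) = - \frac{4}{87} \left(-21\right) = \left(-4\right) \frac{1}{87} \left(-21\right) = \left(- \frac{4}{87}\right) \left(-21\right) = \frac{28}{29}$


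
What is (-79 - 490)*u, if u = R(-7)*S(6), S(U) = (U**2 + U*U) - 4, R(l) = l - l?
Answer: 0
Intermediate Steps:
R(l) = 0
S(U) = -4 + 2*U**2 (S(U) = (U**2 + U**2) - 4 = 2*U**2 - 4 = -4 + 2*U**2)
u = 0 (u = 0*(-4 + 2*6**2) = 0*(-4 + 2*36) = 0*(-4 + 72) = 0*68 = 0)
(-79 - 490)*u = (-79 - 490)*0 = -569*0 = 0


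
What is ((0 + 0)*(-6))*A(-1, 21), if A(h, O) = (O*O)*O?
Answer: 0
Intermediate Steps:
A(h, O) = O³ (A(h, O) = O²*O = O³)
((0 + 0)*(-6))*A(-1, 21) = ((0 + 0)*(-6))*21³ = (0*(-6))*9261 = 0*9261 = 0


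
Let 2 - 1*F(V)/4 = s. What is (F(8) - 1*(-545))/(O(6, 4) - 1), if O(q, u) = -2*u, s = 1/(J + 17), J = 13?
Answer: -8293/135 ≈ -61.430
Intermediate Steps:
s = 1/30 (s = 1/(13 + 17) = 1/30 ≈ 0.033333)
F(V) = 118/15 (F(V) = 8 - 4*1/30 = 8 - 2/15 = 118/15)
(F(8) - 1*(-545))/(O(6, 4) - 1) = (118/15 - 1*(-545))/(-2*4 - 1) = (118/15 + 545)/(-8 - 1) = (8293/15)/(-9) = -⅑*8293/15 = -8293/135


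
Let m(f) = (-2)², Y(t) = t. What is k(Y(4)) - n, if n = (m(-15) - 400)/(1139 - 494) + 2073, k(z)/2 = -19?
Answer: -453733/215 ≈ -2110.4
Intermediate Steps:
m(f) = 4
k(z) = -38 (k(z) = 2*(-19) = -38)
n = 445563/215 (n = (4 - 400)/(1139 - 494) + 2073 = -396/645 + 2073 = -396*1/645 + 2073 = -132/215 + 2073 = 445563/215 ≈ 2072.4)
k(Y(4)) - n = -38 - 1*445563/215 = -38 - 445563/215 = -453733/215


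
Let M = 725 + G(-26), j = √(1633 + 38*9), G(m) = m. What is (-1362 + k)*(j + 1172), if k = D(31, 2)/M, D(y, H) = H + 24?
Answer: -1115758064/699 - 4760060*√79/699 ≈ -1.6567e+6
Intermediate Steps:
j = 5*√79 (j = √(1633 + 342) = √1975 = 5*√79 ≈ 44.441)
D(y, H) = 24 + H
M = 699 (M = 725 - 26 = 699)
k = 26/699 (k = (24 + 2)/699 = 26*(1/699) = 26/699 ≈ 0.037196)
(-1362 + k)*(j + 1172) = (-1362 + 26/699)*(5*√79 + 1172) = -952012*(1172 + 5*√79)/699 = -1115758064/699 - 4760060*√79/699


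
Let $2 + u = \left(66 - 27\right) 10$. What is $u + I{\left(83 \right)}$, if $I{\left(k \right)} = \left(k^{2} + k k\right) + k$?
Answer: $14249$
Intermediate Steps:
$u = 388$ ($u = -2 + \left(66 - 27\right) 10 = -2 + 39 \cdot 10 = -2 + 390 = 388$)
$I{\left(k \right)} = k + 2 k^{2}$ ($I{\left(k \right)} = \left(k^{2} + k^{2}\right) + k = 2 k^{2} + k = k + 2 k^{2}$)
$u + I{\left(83 \right)} = 388 + 83 \left(1 + 2 \cdot 83\right) = 388 + 83 \left(1 + 166\right) = 388 + 83 \cdot 167 = 388 + 13861 = 14249$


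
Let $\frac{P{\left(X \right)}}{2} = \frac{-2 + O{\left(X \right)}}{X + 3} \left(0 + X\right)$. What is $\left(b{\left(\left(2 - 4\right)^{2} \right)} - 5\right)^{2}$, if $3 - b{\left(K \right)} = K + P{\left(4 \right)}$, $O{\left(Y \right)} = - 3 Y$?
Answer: $100$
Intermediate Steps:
$P{\left(X \right)} = \frac{2 X \left(-2 - 3 X\right)}{3 + X}$ ($P{\left(X \right)} = 2 \frac{-2 - 3 X}{X + 3} \left(0 + X\right) = 2 \frac{-2 - 3 X}{3 + X} X = 2 \frac{X \left(-2 - 3 X\right)}{3 + X} = \frac{2 X \left(-2 - 3 X\right)}{3 + X}$)
$b{\left(K \right)} = 19 - K$ ($b{\left(K \right)} = 3 - \left(K - \frac{8 \left(2 + 3 \cdot 4\right)}{3 + 4}\right) = 3 - \left(K - \frac{8 \left(2 + 12\right)}{7}\right) = 3 - \left(K - 8 \cdot \frac{1}{7} \cdot 14\right) = 3 - \left(K - 16\right) = 3 - \left(-16 + K\right) = 19 - K$)
$\left(b{\left(\left(2 - 4\right)^{2} \right)} - 5\right)^{2} = \left(\left(19 - \left(2 - 4\right)^{2}\right) - 5\right)^{2} = \left(\left(19 - \left(-2\right)^{2}\right) - 5\right)^{2} = \left(\left(19 - 4\right) - 5\right)^{2} = \left(15 - 5\right)^{2} = 10^{2} = 100$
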